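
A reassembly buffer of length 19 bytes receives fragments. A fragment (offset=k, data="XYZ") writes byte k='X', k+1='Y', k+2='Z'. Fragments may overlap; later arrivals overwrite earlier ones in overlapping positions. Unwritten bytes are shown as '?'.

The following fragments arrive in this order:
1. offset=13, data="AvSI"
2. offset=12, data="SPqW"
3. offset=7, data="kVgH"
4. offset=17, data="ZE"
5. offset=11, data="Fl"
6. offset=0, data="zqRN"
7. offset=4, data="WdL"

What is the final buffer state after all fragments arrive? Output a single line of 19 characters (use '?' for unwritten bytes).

Answer: zqRNWdLkVgHFlPqWIZE

Derivation:
Fragment 1: offset=13 data="AvSI" -> buffer=?????????????AvSI??
Fragment 2: offset=12 data="SPqW" -> buffer=????????????SPqWI??
Fragment 3: offset=7 data="kVgH" -> buffer=???????kVgH?SPqWI??
Fragment 4: offset=17 data="ZE" -> buffer=???????kVgH?SPqWIZE
Fragment 5: offset=11 data="Fl" -> buffer=???????kVgHFlPqWIZE
Fragment 6: offset=0 data="zqRN" -> buffer=zqRN???kVgHFlPqWIZE
Fragment 7: offset=4 data="WdL" -> buffer=zqRNWdLkVgHFlPqWIZE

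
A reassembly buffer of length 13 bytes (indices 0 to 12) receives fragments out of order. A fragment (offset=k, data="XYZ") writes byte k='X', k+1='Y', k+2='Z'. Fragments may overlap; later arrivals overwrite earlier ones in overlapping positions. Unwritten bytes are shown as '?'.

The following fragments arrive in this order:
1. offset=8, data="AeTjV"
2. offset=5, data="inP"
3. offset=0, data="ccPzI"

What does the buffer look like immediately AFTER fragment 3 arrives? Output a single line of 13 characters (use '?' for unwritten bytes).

Fragment 1: offset=8 data="AeTjV" -> buffer=????????AeTjV
Fragment 2: offset=5 data="inP" -> buffer=?????inPAeTjV
Fragment 3: offset=0 data="ccPzI" -> buffer=ccPzIinPAeTjV

Answer: ccPzIinPAeTjV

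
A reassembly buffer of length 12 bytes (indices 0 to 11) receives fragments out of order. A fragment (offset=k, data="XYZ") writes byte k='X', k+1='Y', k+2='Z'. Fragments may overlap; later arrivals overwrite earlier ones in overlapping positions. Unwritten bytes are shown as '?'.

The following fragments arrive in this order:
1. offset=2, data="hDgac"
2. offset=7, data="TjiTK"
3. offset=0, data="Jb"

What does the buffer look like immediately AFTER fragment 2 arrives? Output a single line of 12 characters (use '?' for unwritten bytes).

Answer: ??hDgacTjiTK

Derivation:
Fragment 1: offset=2 data="hDgac" -> buffer=??hDgac?????
Fragment 2: offset=7 data="TjiTK" -> buffer=??hDgacTjiTK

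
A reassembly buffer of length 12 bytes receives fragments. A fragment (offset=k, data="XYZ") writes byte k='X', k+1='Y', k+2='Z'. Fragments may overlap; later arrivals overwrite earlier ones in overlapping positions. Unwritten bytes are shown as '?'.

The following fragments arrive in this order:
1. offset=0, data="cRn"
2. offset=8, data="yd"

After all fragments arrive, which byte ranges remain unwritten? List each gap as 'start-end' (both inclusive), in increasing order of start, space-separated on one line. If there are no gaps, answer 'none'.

Fragment 1: offset=0 len=3
Fragment 2: offset=8 len=2
Gaps: 3-7 10-11

Answer: 3-7 10-11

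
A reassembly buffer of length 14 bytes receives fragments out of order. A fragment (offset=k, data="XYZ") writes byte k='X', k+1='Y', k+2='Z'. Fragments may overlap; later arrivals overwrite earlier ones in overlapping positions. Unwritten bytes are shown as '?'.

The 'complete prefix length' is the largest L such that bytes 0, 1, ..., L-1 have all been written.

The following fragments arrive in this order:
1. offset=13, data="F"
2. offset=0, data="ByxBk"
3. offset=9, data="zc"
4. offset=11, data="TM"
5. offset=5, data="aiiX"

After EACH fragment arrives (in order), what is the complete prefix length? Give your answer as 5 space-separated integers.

Answer: 0 5 5 5 14

Derivation:
Fragment 1: offset=13 data="F" -> buffer=?????????????F -> prefix_len=0
Fragment 2: offset=0 data="ByxBk" -> buffer=ByxBk????????F -> prefix_len=5
Fragment 3: offset=9 data="zc" -> buffer=ByxBk????zc??F -> prefix_len=5
Fragment 4: offset=11 data="TM" -> buffer=ByxBk????zcTMF -> prefix_len=5
Fragment 5: offset=5 data="aiiX" -> buffer=ByxBkaiiXzcTMF -> prefix_len=14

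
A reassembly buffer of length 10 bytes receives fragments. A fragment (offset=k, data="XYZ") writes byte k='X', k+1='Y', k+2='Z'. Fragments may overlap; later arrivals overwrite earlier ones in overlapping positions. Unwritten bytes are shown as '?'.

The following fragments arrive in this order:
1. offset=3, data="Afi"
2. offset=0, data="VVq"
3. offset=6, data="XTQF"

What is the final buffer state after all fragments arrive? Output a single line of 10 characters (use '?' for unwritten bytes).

Answer: VVqAfiXTQF

Derivation:
Fragment 1: offset=3 data="Afi" -> buffer=???Afi????
Fragment 2: offset=0 data="VVq" -> buffer=VVqAfi????
Fragment 3: offset=6 data="XTQF" -> buffer=VVqAfiXTQF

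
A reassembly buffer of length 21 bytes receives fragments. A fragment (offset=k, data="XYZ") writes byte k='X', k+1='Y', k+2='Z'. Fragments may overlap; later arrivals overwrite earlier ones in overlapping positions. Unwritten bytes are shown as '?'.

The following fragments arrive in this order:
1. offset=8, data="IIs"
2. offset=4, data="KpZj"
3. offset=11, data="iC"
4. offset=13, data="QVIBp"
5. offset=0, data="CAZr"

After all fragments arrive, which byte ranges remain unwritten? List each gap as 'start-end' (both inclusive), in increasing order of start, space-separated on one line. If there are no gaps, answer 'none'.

Fragment 1: offset=8 len=3
Fragment 2: offset=4 len=4
Fragment 3: offset=11 len=2
Fragment 4: offset=13 len=5
Fragment 5: offset=0 len=4
Gaps: 18-20

Answer: 18-20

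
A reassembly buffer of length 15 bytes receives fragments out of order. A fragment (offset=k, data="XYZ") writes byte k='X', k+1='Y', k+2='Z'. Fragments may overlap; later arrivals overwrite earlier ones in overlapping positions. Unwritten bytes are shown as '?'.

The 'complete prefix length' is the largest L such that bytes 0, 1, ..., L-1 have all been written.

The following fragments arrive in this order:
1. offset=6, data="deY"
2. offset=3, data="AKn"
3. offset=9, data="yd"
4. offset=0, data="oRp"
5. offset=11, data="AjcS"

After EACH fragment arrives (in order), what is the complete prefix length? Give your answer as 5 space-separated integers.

Answer: 0 0 0 11 15

Derivation:
Fragment 1: offset=6 data="deY" -> buffer=??????deY?????? -> prefix_len=0
Fragment 2: offset=3 data="AKn" -> buffer=???AKndeY?????? -> prefix_len=0
Fragment 3: offset=9 data="yd" -> buffer=???AKndeYyd???? -> prefix_len=0
Fragment 4: offset=0 data="oRp" -> buffer=oRpAKndeYyd???? -> prefix_len=11
Fragment 5: offset=11 data="AjcS" -> buffer=oRpAKndeYydAjcS -> prefix_len=15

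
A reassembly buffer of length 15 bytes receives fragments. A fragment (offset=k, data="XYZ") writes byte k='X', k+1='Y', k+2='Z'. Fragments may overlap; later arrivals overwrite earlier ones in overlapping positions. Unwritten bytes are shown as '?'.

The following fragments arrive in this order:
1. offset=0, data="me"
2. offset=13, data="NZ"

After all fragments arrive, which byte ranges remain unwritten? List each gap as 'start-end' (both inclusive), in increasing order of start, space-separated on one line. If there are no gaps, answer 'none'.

Answer: 2-12

Derivation:
Fragment 1: offset=0 len=2
Fragment 2: offset=13 len=2
Gaps: 2-12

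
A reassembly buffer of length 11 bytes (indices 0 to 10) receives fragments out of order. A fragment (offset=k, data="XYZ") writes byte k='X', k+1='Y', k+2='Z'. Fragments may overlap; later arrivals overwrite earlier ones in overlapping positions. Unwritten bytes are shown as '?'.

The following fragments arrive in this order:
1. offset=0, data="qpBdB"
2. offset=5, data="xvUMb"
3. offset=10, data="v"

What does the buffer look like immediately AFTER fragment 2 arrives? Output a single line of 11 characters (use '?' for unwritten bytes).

Answer: qpBdBxvUMb?

Derivation:
Fragment 1: offset=0 data="qpBdB" -> buffer=qpBdB??????
Fragment 2: offset=5 data="xvUMb" -> buffer=qpBdBxvUMb?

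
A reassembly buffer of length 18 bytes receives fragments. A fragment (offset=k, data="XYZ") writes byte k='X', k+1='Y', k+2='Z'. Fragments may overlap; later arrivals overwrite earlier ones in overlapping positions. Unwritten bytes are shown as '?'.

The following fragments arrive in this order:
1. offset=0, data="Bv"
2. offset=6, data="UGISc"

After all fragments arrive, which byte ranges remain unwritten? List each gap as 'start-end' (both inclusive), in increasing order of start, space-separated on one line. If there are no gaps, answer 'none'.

Answer: 2-5 11-17

Derivation:
Fragment 1: offset=0 len=2
Fragment 2: offset=6 len=5
Gaps: 2-5 11-17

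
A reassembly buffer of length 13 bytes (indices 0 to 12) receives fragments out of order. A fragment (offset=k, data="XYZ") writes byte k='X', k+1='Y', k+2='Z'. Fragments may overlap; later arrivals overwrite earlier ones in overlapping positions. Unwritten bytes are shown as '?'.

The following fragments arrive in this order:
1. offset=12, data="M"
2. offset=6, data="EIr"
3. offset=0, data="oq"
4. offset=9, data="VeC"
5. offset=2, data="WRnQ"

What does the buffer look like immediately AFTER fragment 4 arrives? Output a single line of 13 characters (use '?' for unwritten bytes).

Answer: oq????EIrVeCM

Derivation:
Fragment 1: offset=12 data="M" -> buffer=????????????M
Fragment 2: offset=6 data="EIr" -> buffer=??????EIr???M
Fragment 3: offset=0 data="oq" -> buffer=oq????EIr???M
Fragment 4: offset=9 data="VeC" -> buffer=oq????EIrVeCM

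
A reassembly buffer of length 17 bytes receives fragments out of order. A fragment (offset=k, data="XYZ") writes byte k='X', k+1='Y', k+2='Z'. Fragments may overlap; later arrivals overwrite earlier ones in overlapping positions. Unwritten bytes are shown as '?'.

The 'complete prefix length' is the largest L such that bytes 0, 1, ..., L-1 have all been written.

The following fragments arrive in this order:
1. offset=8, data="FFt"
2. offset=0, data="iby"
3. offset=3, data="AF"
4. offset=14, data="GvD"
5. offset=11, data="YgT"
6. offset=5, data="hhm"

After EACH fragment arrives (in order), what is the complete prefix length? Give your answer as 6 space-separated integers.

Fragment 1: offset=8 data="FFt" -> buffer=????????FFt?????? -> prefix_len=0
Fragment 2: offset=0 data="iby" -> buffer=iby?????FFt?????? -> prefix_len=3
Fragment 3: offset=3 data="AF" -> buffer=ibyAF???FFt?????? -> prefix_len=5
Fragment 4: offset=14 data="GvD" -> buffer=ibyAF???FFt???GvD -> prefix_len=5
Fragment 5: offset=11 data="YgT" -> buffer=ibyAF???FFtYgTGvD -> prefix_len=5
Fragment 6: offset=5 data="hhm" -> buffer=ibyAFhhmFFtYgTGvD -> prefix_len=17

Answer: 0 3 5 5 5 17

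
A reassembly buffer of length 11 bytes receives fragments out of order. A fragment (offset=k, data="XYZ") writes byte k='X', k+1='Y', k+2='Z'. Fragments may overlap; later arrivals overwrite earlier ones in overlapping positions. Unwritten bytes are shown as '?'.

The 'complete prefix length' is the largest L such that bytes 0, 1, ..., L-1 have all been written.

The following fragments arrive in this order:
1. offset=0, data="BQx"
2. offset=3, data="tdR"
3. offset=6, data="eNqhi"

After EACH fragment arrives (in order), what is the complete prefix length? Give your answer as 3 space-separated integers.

Answer: 3 6 11

Derivation:
Fragment 1: offset=0 data="BQx" -> buffer=BQx???????? -> prefix_len=3
Fragment 2: offset=3 data="tdR" -> buffer=BQxtdR????? -> prefix_len=6
Fragment 3: offset=6 data="eNqhi" -> buffer=BQxtdReNqhi -> prefix_len=11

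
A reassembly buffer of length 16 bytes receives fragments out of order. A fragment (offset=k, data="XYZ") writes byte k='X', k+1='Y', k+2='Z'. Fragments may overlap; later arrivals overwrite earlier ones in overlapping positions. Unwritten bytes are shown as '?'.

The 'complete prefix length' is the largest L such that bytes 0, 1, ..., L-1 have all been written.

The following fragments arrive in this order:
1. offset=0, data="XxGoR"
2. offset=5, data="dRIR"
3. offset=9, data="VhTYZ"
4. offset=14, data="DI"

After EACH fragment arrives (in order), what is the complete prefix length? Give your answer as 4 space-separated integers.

Fragment 1: offset=0 data="XxGoR" -> buffer=XxGoR??????????? -> prefix_len=5
Fragment 2: offset=5 data="dRIR" -> buffer=XxGoRdRIR??????? -> prefix_len=9
Fragment 3: offset=9 data="VhTYZ" -> buffer=XxGoRdRIRVhTYZ?? -> prefix_len=14
Fragment 4: offset=14 data="DI" -> buffer=XxGoRdRIRVhTYZDI -> prefix_len=16

Answer: 5 9 14 16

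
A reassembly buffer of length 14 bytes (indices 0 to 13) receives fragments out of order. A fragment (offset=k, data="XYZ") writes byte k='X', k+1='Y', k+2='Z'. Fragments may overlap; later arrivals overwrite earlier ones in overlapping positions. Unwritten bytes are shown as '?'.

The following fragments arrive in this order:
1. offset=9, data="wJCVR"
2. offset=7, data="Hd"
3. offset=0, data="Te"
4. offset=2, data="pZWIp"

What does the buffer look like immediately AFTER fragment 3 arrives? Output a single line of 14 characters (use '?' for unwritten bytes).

Answer: Te?????HdwJCVR

Derivation:
Fragment 1: offset=9 data="wJCVR" -> buffer=?????????wJCVR
Fragment 2: offset=7 data="Hd" -> buffer=???????HdwJCVR
Fragment 3: offset=0 data="Te" -> buffer=Te?????HdwJCVR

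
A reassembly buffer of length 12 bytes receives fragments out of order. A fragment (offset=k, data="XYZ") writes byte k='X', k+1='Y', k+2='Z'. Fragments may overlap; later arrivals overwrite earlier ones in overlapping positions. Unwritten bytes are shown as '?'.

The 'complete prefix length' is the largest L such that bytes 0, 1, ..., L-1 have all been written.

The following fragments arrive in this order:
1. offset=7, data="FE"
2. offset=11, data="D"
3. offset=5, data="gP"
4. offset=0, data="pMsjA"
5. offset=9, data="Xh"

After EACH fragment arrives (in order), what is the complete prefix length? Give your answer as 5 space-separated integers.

Fragment 1: offset=7 data="FE" -> buffer=???????FE??? -> prefix_len=0
Fragment 2: offset=11 data="D" -> buffer=???????FE??D -> prefix_len=0
Fragment 3: offset=5 data="gP" -> buffer=?????gPFE??D -> prefix_len=0
Fragment 4: offset=0 data="pMsjA" -> buffer=pMsjAgPFE??D -> prefix_len=9
Fragment 5: offset=9 data="Xh" -> buffer=pMsjAgPFEXhD -> prefix_len=12

Answer: 0 0 0 9 12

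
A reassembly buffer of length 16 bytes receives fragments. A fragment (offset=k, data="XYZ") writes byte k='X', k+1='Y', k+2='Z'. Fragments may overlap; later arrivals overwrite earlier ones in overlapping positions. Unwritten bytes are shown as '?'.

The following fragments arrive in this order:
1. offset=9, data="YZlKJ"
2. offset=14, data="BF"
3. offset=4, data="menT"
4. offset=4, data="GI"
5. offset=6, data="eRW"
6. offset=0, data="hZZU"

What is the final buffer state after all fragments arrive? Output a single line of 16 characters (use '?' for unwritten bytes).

Answer: hZZUGIeRWYZlKJBF

Derivation:
Fragment 1: offset=9 data="YZlKJ" -> buffer=?????????YZlKJ??
Fragment 2: offset=14 data="BF" -> buffer=?????????YZlKJBF
Fragment 3: offset=4 data="menT" -> buffer=????menT?YZlKJBF
Fragment 4: offset=4 data="GI" -> buffer=????GInT?YZlKJBF
Fragment 5: offset=6 data="eRW" -> buffer=????GIeRWYZlKJBF
Fragment 6: offset=0 data="hZZU" -> buffer=hZZUGIeRWYZlKJBF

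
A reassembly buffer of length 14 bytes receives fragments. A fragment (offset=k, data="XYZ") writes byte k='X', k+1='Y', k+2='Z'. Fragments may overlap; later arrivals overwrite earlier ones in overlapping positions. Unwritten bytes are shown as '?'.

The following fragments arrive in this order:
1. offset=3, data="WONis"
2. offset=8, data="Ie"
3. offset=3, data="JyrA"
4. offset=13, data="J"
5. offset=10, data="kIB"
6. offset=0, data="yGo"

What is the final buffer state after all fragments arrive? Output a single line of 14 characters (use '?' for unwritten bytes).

Fragment 1: offset=3 data="WONis" -> buffer=???WONis??????
Fragment 2: offset=8 data="Ie" -> buffer=???WONisIe????
Fragment 3: offset=3 data="JyrA" -> buffer=???JyrAsIe????
Fragment 4: offset=13 data="J" -> buffer=???JyrAsIe???J
Fragment 5: offset=10 data="kIB" -> buffer=???JyrAsIekIBJ
Fragment 6: offset=0 data="yGo" -> buffer=yGoJyrAsIekIBJ

Answer: yGoJyrAsIekIBJ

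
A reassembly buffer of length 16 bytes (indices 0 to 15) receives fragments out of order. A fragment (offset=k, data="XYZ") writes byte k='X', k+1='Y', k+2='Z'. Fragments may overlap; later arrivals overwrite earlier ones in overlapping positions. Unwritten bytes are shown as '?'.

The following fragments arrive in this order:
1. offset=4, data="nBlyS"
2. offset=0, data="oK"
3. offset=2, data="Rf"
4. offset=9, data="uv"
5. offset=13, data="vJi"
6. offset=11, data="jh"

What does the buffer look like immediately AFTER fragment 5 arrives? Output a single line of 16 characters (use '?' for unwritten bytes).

Answer: oKRfnBlySuv??vJi

Derivation:
Fragment 1: offset=4 data="nBlyS" -> buffer=????nBlyS???????
Fragment 2: offset=0 data="oK" -> buffer=oK??nBlyS???????
Fragment 3: offset=2 data="Rf" -> buffer=oKRfnBlyS???????
Fragment 4: offset=9 data="uv" -> buffer=oKRfnBlySuv?????
Fragment 5: offset=13 data="vJi" -> buffer=oKRfnBlySuv??vJi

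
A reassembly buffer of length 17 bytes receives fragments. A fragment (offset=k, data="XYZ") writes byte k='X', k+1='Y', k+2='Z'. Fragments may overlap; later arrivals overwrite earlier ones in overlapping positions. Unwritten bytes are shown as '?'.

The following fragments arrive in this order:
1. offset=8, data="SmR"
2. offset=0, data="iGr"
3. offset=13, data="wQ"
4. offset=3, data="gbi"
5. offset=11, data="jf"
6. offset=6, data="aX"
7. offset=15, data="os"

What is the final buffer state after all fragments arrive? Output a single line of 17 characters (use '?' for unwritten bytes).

Fragment 1: offset=8 data="SmR" -> buffer=????????SmR??????
Fragment 2: offset=0 data="iGr" -> buffer=iGr?????SmR??????
Fragment 3: offset=13 data="wQ" -> buffer=iGr?????SmR??wQ??
Fragment 4: offset=3 data="gbi" -> buffer=iGrgbi??SmR??wQ??
Fragment 5: offset=11 data="jf" -> buffer=iGrgbi??SmRjfwQ??
Fragment 6: offset=6 data="aX" -> buffer=iGrgbiaXSmRjfwQ??
Fragment 7: offset=15 data="os" -> buffer=iGrgbiaXSmRjfwQos

Answer: iGrgbiaXSmRjfwQos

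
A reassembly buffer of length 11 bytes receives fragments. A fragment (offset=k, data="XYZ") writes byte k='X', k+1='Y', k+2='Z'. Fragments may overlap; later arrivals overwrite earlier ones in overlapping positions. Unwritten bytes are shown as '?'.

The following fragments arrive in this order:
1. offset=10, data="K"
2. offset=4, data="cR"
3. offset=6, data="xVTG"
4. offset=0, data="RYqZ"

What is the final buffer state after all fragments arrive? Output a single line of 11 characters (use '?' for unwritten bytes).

Answer: RYqZcRxVTGK

Derivation:
Fragment 1: offset=10 data="K" -> buffer=??????????K
Fragment 2: offset=4 data="cR" -> buffer=????cR????K
Fragment 3: offset=6 data="xVTG" -> buffer=????cRxVTGK
Fragment 4: offset=0 data="RYqZ" -> buffer=RYqZcRxVTGK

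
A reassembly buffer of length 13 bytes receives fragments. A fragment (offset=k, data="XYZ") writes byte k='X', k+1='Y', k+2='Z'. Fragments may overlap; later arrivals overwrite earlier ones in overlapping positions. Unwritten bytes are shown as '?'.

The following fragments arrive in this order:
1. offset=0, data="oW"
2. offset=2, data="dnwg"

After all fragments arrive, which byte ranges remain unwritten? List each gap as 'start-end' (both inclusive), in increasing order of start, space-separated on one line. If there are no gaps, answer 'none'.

Fragment 1: offset=0 len=2
Fragment 2: offset=2 len=4
Gaps: 6-12

Answer: 6-12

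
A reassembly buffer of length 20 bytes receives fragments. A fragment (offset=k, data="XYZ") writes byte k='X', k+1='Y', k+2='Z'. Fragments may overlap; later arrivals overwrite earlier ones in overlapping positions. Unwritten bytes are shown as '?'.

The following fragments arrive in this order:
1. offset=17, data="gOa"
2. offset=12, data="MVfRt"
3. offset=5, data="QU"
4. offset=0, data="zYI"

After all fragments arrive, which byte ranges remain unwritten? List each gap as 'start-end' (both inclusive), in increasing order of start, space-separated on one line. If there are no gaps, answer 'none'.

Answer: 3-4 7-11

Derivation:
Fragment 1: offset=17 len=3
Fragment 2: offset=12 len=5
Fragment 3: offset=5 len=2
Fragment 4: offset=0 len=3
Gaps: 3-4 7-11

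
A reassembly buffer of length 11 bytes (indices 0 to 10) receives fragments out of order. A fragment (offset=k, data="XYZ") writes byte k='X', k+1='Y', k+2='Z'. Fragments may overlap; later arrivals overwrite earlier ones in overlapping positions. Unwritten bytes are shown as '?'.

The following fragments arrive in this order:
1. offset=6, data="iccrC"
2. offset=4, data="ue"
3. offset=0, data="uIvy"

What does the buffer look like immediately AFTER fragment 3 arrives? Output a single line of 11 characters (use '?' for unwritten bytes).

Fragment 1: offset=6 data="iccrC" -> buffer=??????iccrC
Fragment 2: offset=4 data="ue" -> buffer=????ueiccrC
Fragment 3: offset=0 data="uIvy" -> buffer=uIvyueiccrC

Answer: uIvyueiccrC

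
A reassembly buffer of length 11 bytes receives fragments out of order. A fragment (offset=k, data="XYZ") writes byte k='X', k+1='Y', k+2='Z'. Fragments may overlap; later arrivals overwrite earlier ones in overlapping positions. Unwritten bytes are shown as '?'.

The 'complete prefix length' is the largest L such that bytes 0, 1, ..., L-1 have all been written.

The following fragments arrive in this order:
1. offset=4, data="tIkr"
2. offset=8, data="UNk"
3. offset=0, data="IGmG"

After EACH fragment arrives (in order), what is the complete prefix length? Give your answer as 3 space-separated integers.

Fragment 1: offset=4 data="tIkr" -> buffer=????tIkr??? -> prefix_len=0
Fragment 2: offset=8 data="UNk" -> buffer=????tIkrUNk -> prefix_len=0
Fragment 3: offset=0 data="IGmG" -> buffer=IGmGtIkrUNk -> prefix_len=11

Answer: 0 0 11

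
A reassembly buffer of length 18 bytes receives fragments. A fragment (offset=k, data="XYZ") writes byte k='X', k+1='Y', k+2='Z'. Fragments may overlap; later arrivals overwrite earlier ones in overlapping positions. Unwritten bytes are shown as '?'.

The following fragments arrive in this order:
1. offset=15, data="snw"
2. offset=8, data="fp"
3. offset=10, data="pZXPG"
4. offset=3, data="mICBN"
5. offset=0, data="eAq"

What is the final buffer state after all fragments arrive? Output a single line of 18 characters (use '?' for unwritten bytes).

Answer: eAqmICBNfppZXPGsnw

Derivation:
Fragment 1: offset=15 data="snw" -> buffer=???????????????snw
Fragment 2: offset=8 data="fp" -> buffer=????????fp?????snw
Fragment 3: offset=10 data="pZXPG" -> buffer=????????fppZXPGsnw
Fragment 4: offset=3 data="mICBN" -> buffer=???mICBNfppZXPGsnw
Fragment 5: offset=0 data="eAq" -> buffer=eAqmICBNfppZXPGsnw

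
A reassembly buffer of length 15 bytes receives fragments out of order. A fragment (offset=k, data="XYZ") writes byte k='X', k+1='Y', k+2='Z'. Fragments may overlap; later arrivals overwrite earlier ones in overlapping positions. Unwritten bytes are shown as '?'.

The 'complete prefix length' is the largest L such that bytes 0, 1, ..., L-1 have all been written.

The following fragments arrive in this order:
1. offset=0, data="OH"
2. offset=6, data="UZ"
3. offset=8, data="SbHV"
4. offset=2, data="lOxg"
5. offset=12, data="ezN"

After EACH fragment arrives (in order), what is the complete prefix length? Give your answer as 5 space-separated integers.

Answer: 2 2 2 12 15

Derivation:
Fragment 1: offset=0 data="OH" -> buffer=OH????????????? -> prefix_len=2
Fragment 2: offset=6 data="UZ" -> buffer=OH????UZ??????? -> prefix_len=2
Fragment 3: offset=8 data="SbHV" -> buffer=OH????UZSbHV??? -> prefix_len=2
Fragment 4: offset=2 data="lOxg" -> buffer=OHlOxgUZSbHV??? -> prefix_len=12
Fragment 5: offset=12 data="ezN" -> buffer=OHlOxgUZSbHVezN -> prefix_len=15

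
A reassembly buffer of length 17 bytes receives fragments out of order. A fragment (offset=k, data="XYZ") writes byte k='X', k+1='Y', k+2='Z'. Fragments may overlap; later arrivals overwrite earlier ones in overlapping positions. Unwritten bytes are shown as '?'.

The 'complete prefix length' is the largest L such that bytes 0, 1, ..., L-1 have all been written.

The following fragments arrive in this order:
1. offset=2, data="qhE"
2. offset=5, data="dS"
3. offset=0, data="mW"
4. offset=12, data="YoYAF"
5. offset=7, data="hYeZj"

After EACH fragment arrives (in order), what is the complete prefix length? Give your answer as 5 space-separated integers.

Answer: 0 0 7 7 17

Derivation:
Fragment 1: offset=2 data="qhE" -> buffer=??qhE???????????? -> prefix_len=0
Fragment 2: offset=5 data="dS" -> buffer=??qhEdS?????????? -> prefix_len=0
Fragment 3: offset=0 data="mW" -> buffer=mWqhEdS?????????? -> prefix_len=7
Fragment 4: offset=12 data="YoYAF" -> buffer=mWqhEdS?????YoYAF -> prefix_len=7
Fragment 5: offset=7 data="hYeZj" -> buffer=mWqhEdShYeZjYoYAF -> prefix_len=17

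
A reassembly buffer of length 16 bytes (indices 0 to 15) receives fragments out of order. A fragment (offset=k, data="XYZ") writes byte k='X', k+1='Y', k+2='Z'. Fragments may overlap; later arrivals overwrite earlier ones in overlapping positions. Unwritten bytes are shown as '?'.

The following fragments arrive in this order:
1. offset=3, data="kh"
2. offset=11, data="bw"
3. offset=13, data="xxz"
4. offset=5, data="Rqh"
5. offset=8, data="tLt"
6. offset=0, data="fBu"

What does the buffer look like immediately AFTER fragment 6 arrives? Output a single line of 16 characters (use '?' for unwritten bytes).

Answer: fBukhRqhtLtbwxxz

Derivation:
Fragment 1: offset=3 data="kh" -> buffer=???kh???????????
Fragment 2: offset=11 data="bw" -> buffer=???kh??????bw???
Fragment 3: offset=13 data="xxz" -> buffer=???kh??????bwxxz
Fragment 4: offset=5 data="Rqh" -> buffer=???khRqh???bwxxz
Fragment 5: offset=8 data="tLt" -> buffer=???khRqhtLtbwxxz
Fragment 6: offset=0 data="fBu" -> buffer=fBukhRqhtLtbwxxz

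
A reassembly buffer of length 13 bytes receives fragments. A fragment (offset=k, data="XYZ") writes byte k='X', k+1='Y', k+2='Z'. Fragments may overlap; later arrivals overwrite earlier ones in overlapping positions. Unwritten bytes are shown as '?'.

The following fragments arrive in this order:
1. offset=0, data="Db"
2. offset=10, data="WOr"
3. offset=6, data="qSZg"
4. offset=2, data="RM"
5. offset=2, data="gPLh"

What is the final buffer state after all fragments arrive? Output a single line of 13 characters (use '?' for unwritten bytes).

Fragment 1: offset=0 data="Db" -> buffer=Db???????????
Fragment 2: offset=10 data="WOr" -> buffer=Db????????WOr
Fragment 3: offset=6 data="qSZg" -> buffer=Db????qSZgWOr
Fragment 4: offset=2 data="RM" -> buffer=DbRM??qSZgWOr
Fragment 5: offset=2 data="gPLh" -> buffer=DbgPLhqSZgWOr

Answer: DbgPLhqSZgWOr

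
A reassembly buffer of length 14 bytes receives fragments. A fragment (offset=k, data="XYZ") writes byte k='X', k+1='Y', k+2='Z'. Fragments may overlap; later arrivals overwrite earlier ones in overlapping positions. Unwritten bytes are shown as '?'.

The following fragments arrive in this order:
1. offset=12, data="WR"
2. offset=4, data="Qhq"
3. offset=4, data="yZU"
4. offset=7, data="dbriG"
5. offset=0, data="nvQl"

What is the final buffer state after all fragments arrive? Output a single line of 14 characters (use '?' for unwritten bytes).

Fragment 1: offset=12 data="WR" -> buffer=????????????WR
Fragment 2: offset=4 data="Qhq" -> buffer=????Qhq?????WR
Fragment 3: offset=4 data="yZU" -> buffer=????yZU?????WR
Fragment 4: offset=7 data="dbriG" -> buffer=????yZUdbriGWR
Fragment 5: offset=0 data="nvQl" -> buffer=nvQlyZUdbriGWR

Answer: nvQlyZUdbriGWR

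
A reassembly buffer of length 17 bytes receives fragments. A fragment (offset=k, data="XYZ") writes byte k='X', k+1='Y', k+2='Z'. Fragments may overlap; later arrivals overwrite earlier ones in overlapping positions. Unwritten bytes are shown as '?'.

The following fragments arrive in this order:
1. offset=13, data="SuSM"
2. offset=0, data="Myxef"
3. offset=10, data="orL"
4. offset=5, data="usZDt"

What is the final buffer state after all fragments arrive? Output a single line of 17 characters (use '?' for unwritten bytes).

Answer: MyxefusZDtorLSuSM

Derivation:
Fragment 1: offset=13 data="SuSM" -> buffer=?????????????SuSM
Fragment 2: offset=0 data="Myxef" -> buffer=Myxef????????SuSM
Fragment 3: offset=10 data="orL" -> buffer=Myxef?????orLSuSM
Fragment 4: offset=5 data="usZDt" -> buffer=MyxefusZDtorLSuSM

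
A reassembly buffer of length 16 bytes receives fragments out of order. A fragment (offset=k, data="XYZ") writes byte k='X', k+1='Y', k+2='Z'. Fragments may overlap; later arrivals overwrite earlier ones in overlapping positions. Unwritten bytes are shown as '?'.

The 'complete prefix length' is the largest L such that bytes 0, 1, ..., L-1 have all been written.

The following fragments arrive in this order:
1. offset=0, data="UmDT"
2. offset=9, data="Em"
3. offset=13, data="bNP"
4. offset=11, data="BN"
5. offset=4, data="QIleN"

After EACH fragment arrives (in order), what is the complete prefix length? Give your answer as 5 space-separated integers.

Fragment 1: offset=0 data="UmDT" -> buffer=UmDT???????????? -> prefix_len=4
Fragment 2: offset=9 data="Em" -> buffer=UmDT?????Em????? -> prefix_len=4
Fragment 3: offset=13 data="bNP" -> buffer=UmDT?????Em??bNP -> prefix_len=4
Fragment 4: offset=11 data="BN" -> buffer=UmDT?????EmBNbNP -> prefix_len=4
Fragment 5: offset=4 data="QIleN" -> buffer=UmDTQIleNEmBNbNP -> prefix_len=16

Answer: 4 4 4 4 16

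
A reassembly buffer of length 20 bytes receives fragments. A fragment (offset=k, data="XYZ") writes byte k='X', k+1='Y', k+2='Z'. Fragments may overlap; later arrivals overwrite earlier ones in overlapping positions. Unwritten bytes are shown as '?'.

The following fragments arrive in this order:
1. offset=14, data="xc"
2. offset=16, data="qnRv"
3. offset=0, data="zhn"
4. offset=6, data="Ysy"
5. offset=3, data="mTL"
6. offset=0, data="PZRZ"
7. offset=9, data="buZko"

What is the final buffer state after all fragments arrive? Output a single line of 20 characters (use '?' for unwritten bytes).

Answer: PZRZTLYsybuZkoxcqnRv

Derivation:
Fragment 1: offset=14 data="xc" -> buffer=??????????????xc????
Fragment 2: offset=16 data="qnRv" -> buffer=??????????????xcqnRv
Fragment 3: offset=0 data="zhn" -> buffer=zhn???????????xcqnRv
Fragment 4: offset=6 data="Ysy" -> buffer=zhn???Ysy?????xcqnRv
Fragment 5: offset=3 data="mTL" -> buffer=zhnmTLYsy?????xcqnRv
Fragment 6: offset=0 data="PZRZ" -> buffer=PZRZTLYsy?????xcqnRv
Fragment 7: offset=9 data="buZko" -> buffer=PZRZTLYsybuZkoxcqnRv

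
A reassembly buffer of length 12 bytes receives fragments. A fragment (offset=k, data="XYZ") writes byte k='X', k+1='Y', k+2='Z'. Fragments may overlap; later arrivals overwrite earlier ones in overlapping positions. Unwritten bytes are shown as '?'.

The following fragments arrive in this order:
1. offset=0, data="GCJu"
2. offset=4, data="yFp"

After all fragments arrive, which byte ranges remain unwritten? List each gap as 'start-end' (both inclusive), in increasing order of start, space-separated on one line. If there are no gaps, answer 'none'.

Fragment 1: offset=0 len=4
Fragment 2: offset=4 len=3
Gaps: 7-11

Answer: 7-11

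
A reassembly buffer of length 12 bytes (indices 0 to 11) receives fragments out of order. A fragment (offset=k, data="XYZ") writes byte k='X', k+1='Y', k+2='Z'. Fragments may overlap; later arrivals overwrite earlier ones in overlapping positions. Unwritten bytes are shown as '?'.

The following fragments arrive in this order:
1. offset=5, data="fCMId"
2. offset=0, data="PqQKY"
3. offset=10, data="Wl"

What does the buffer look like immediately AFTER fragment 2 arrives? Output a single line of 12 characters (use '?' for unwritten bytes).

Fragment 1: offset=5 data="fCMId" -> buffer=?????fCMId??
Fragment 2: offset=0 data="PqQKY" -> buffer=PqQKYfCMId??

Answer: PqQKYfCMId??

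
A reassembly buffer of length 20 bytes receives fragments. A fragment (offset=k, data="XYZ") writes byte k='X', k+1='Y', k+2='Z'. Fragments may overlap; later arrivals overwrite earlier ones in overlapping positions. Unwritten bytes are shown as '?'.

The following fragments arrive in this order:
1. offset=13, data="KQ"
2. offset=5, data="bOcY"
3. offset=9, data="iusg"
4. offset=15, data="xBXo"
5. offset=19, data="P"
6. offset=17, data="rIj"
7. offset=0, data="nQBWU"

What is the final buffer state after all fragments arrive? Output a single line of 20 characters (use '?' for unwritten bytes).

Answer: nQBWUbOcYiusgKQxBrIj

Derivation:
Fragment 1: offset=13 data="KQ" -> buffer=?????????????KQ?????
Fragment 2: offset=5 data="bOcY" -> buffer=?????bOcY????KQ?????
Fragment 3: offset=9 data="iusg" -> buffer=?????bOcYiusgKQ?????
Fragment 4: offset=15 data="xBXo" -> buffer=?????bOcYiusgKQxBXo?
Fragment 5: offset=19 data="P" -> buffer=?????bOcYiusgKQxBXoP
Fragment 6: offset=17 data="rIj" -> buffer=?????bOcYiusgKQxBrIj
Fragment 7: offset=0 data="nQBWU" -> buffer=nQBWUbOcYiusgKQxBrIj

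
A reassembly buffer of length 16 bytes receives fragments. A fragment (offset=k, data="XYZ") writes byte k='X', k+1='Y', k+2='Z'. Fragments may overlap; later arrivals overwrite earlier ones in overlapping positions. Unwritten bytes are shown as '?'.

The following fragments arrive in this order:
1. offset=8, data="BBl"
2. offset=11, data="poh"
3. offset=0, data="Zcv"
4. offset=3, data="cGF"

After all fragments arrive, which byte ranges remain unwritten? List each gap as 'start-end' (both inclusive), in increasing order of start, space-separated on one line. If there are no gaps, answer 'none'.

Fragment 1: offset=8 len=3
Fragment 2: offset=11 len=3
Fragment 3: offset=0 len=3
Fragment 4: offset=3 len=3
Gaps: 6-7 14-15

Answer: 6-7 14-15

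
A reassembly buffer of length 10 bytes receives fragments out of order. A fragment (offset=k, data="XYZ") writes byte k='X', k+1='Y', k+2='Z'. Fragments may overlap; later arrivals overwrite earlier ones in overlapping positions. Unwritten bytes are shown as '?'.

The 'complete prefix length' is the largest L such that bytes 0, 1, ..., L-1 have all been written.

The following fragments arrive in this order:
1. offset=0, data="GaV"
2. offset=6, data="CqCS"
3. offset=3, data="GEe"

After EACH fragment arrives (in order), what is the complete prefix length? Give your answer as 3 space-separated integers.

Fragment 1: offset=0 data="GaV" -> buffer=GaV??????? -> prefix_len=3
Fragment 2: offset=6 data="CqCS" -> buffer=GaV???CqCS -> prefix_len=3
Fragment 3: offset=3 data="GEe" -> buffer=GaVGEeCqCS -> prefix_len=10

Answer: 3 3 10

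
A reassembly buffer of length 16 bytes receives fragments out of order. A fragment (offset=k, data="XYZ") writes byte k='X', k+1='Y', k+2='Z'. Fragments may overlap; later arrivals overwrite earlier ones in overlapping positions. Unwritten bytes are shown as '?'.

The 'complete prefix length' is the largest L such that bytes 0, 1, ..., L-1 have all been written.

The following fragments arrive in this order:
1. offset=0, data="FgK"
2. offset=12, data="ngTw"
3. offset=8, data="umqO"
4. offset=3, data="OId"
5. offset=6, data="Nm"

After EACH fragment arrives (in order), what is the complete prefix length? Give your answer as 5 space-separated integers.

Fragment 1: offset=0 data="FgK" -> buffer=FgK????????????? -> prefix_len=3
Fragment 2: offset=12 data="ngTw" -> buffer=FgK?????????ngTw -> prefix_len=3
Fragment 3: offset=8 data="umqO" -> buffer=FgK?????umqOngTw -> prefix_len=3
Fragment 4: offset=3 data="OId" -> buffer=FgKOId??umqOngTw -> prefix_len=6
Fragment 5: offset=6 data="Nm" -> buffer=FgKOIdNmumqOngTw -> prefix_len=16

Answer: 3 3 3 6 16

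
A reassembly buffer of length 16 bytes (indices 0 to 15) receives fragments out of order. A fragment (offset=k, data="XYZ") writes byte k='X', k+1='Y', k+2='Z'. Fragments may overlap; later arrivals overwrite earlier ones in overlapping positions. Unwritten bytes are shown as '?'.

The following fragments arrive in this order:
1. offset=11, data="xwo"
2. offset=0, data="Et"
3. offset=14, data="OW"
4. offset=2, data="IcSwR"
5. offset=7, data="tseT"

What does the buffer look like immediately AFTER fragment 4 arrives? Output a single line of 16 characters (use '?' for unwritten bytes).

Answer: EtIcSwR????xwoOW

Derivation:
Fragment 1: offset=11 data="xwo" -> buffer=???????????xwo??
Fragment 2: offset=0 data="Et" -> buffer=Et?????????xwo??
Fragment 3: offset=14 data="OW" -> buffer=Et?????????xwoOW
Fragment 4: offset=2 data="IcSwR" -> buffer=EtIcSwR????xwoOW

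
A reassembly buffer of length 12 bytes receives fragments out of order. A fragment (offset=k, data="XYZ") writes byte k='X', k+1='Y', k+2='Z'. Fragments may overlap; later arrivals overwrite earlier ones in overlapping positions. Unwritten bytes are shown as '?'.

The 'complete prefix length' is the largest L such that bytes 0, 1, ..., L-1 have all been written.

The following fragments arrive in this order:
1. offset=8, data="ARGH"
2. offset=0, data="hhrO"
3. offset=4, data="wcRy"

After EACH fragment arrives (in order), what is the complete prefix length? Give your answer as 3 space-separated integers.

Answer: 0 4 12

Derivation:
Fragment 1: offset=8 data="ARGH" -> buffer=????????ARGH -> prefix_len=0
Fragment 2: offset=0 data="hhrO" -> buffer=hhrO????ARGH -> prefix_len=4
Fragment 3: offset=4 data="wcRy" -> buffer=hhrOwcRyARGH -> prefix_len=12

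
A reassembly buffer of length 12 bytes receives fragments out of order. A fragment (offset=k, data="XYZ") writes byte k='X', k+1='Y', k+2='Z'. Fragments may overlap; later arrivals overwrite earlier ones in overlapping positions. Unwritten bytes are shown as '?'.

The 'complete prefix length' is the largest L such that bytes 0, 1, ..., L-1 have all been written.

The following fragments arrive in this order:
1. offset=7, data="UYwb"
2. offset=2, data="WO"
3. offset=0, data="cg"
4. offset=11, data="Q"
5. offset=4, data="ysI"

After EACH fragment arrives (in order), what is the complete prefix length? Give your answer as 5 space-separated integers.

Fragment 1: offset=7 data="UYwb" -> buffer=???????UYwb? -> prefix_len=0
Fragment 2: offset=2 data="WO" -> buffer=??WO???UYwb? -> prefix_len=0
Fragment 3: offset=0 data="cg" -> buffer=cgWO???UYwb? -> prefix_len=4
Fragment 4: offset=11 data="Q" -> buffer=cgWO???UYwbQ -> prefix_len=4
Fragment 5: offset=4 data="ysI" -> buffer=cgWOysIUYwbQ -> prefix_len=12

Answer: 0 0 4 4 12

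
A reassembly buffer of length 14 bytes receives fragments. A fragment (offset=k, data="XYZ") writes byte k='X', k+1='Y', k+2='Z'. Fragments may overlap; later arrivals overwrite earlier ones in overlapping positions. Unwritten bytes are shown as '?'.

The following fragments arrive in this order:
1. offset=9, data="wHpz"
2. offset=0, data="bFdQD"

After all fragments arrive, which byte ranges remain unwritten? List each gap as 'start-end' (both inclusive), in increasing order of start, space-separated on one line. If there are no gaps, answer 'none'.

Fragment 1: offset=9 len=4
Fragment 2: offset=0 len=5
Gaps: 5-8 13-13

Answer: 5-8 13-13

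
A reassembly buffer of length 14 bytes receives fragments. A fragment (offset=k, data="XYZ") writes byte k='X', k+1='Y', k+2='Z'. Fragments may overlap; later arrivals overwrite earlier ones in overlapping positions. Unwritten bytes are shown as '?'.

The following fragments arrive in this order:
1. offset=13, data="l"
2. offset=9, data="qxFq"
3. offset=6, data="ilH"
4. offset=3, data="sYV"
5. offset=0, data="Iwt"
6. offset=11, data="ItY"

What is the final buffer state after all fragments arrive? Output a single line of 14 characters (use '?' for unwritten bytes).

Fragment 1: offset=13 data="l" -> buffer=?????????????l
Fragment 2: offset=9 data="qxFq" -> buffer=?????????qxFql
Fragment 3: offset=6 data="ilH" -> buffer=??????ilHqxFql
Fragment 4: offset=3 data="sYV" -> buffer=???sYVilHqxFql
Fragment 5: offset=0 data="Iwt" -> buffer=IwtsYVilHqxFql
Fragment 6: offset=11 data="ItY" -> buffer=IwtsYVilHqxItY

Answer: IwtsYVilHqxItY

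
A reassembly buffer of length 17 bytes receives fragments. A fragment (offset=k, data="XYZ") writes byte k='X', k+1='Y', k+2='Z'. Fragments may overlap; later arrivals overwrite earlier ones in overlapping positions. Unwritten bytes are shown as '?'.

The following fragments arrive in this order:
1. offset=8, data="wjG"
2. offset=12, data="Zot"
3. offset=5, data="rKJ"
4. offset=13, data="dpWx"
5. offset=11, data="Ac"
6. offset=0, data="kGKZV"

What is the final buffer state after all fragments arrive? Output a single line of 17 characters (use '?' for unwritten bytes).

Fragment 1: offset=8 data="wjG" -> buffer=????????wjG??????
Fragment 2: offset=12 data="Zot" -> buffer=????????wjG?Zot??
Fragment 3: offset=5 data="rKJ" -> buffer=?????rKJwjG?Zot??
Fragment 4: offset=13 data="dpWx" -> buffer=?????rKJwjG?ZdpWx
Fragment 5: offset=11 data="Ac" -> buffer=?????rKJwjGAcdpWx
Fragment 6: offset=0 data="kGKZV" -> buffer=kGKZVrKJwjGAcdpWx

Answer: kGKZVrKJwjGAcdpWx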